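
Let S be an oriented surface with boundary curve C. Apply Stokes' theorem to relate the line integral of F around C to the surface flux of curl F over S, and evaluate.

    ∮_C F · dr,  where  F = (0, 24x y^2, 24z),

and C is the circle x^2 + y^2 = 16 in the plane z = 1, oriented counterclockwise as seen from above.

Let S be the flat disk x^2 + y^2 ≤ 16 in the plane z = 1, with upward unit normal n̂ = ẑ. By Stokes' theorem,

    ∮_C F · dr = ∬_S (∇ × F) · n̂ dS = ∬_D (curl F)_z dA,

where D is the disk x^2 + y^2 ≤ 16.

Compute the curl of F = (0, 24x y^2, 24z):
    (∇ × F)_x = ∂F_z/∂y - ∂F_y/∂z = 0,
    (∇ × F)_y = ∂F_x/∂z - ∂F_z/∂x = 0,
    (∇ × F)_z = ∂F_y/∂x - ∂F_x/∂y = 24y^2.

On z = 1, (curl F)_z = 24y^2.

Convert to polar (x = r cos θ, y = r sin θ, dA = r dr dθ); the integrand becomes 24r^2sin(θ)^2, so

    ∬_D (curl F)_z dA = ∫_0^{2π} ∫_0^{4} (24r^2sin(θ)^2) · r dr dθ.

Inner (r from 0 to 4): 1536sin(θ)^2.
Outer (θ from 0 to 2π): 1536π.

Therefore ∮_C F · dr = 1536π.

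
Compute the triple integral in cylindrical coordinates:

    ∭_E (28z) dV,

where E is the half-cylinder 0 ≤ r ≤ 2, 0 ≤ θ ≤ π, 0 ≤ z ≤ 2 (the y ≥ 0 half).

In cylindrical coordinates, x = r cos(θ), y = r sin(θ), z = z, and dV = r dr dθ dz.

The integrand becomes 28z, so

    ∭_E (28z) dV = ∫_{0}^{π} ∫_{0}^{2} ∫_{0}^{2} (28z) · r dz dr dθ.

Inner (z): 56r.
Middle (r from 0 to 2): 112.
Outer (θ): 112π.

Therefore the triple integral equals 112π.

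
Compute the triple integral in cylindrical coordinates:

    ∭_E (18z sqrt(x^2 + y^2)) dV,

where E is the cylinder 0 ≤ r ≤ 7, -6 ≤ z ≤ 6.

In cylindrical coordinates, x = r cos(θ), y = r sin(θ), z = z, and dV = r dr dθ dz.

The integrand becomes 18r z, so

    ∭_E (18z sqrt(x^2 + y^2)) dV = ∫_{0}^{2π} ∫_{0}^{7} ∫_{-6}^{6} (18r z) · r dz dr dθ.

Inner (z): 0.
Middle (r from 0 to 7): 0.
Outer (θ): 0.

Therefore the triple integral equals 0.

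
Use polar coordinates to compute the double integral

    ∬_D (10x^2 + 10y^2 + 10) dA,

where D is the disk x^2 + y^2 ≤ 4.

The region D is 0 ≤ r ≤ 2, 0 ≤ θ ≤ 2π in polar coordinates, where x = r cos(θ), y = r sin(θ), and dA = r dr dθ.

Under the substitution, the integrand becomes 10r^2 + 10, so

    ∬_D (10x^2 + 10y^2 + 10) dA = ∫_{0}^{2π} ∫_{0}^{2} (10r^2 + 10) · r dr dθ.

Inner integral (in r): ∫_{0}^{2} (10r^2 + 10) · r dr = 60.

Outer integral (in θ): ∫_{0}^{2π} (60) dθ = 120π.

Therefore ∬_D (10x^2 + 10y^2 + 10) dA = 120π.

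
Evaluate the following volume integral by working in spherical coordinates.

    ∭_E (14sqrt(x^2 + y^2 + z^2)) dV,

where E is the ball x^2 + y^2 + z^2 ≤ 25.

In spherical coordinates, x = ρ sin(φ) cos(θ), y = ρ sin(φ) sin(θ), z = ρ cos(φ), and dV = ρ^2 sin(φ) dρ dφ dθ.

The integrand becomes 14ρ, so

    ∭_E (14sqrt(x^2 + y^2 + z^2)) dV = ∫_{0}^{2π} ∫_{0}^{π} ∫_{0}^{5} (14ρ) · ρ^2 sin(φ) dρ dφ dθ.

Inner (ρ): 4375sin(φ)/2.
Middle (φ): 4375.
Outer (θ): 8750π.

Therefore the triple integral equals 8750π.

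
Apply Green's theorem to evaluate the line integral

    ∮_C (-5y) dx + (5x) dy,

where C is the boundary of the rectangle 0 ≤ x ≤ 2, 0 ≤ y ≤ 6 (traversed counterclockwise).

Green's theorem converts the closed line integral into a double integral over the enclosed region D:

    ∮_C P dx + Q dy = ∬_D (∂Q/∂x - ∂P/∂y) dA.

Here P = -5y, Q = 5x, so

    ∂Q/∂x = 5,    ∂P/∂y = -5,
    ∂Q/∂x - ∂P/∂y = 10.

D is the region 0 ≤ x ≤ 2, 0 ≤ y ≤ 6. Evaluating the double integral:

    ∬_D (10) dA = ∫_0^{2} ∫_0^{6} (10) dy dx.

Inner (y from 0 to 6): 60.
Outer (x from 0 to 2): 120.

Therefore ∮_C P dx + Q dy = 120.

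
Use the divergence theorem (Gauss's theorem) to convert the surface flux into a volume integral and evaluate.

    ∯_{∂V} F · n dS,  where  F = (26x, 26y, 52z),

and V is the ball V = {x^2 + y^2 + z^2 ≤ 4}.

By the divergence theorem,

    ∯_{∂V} F · n dS = ∭_V (∇ · F) dV.

Compute the divergence:
    ∇ · F = ∂F_x/∂x + ∂F_y/∂y + ∂F_z/∂z = 26 + 26 + 52 = 104.

In spherical coordinates, x = ρ sin(φ) cos(θ), y = ρ sin(φ) sin(θ), z = ρ cos(φ), dV = ρ^2 sin(φ) dρ dφ dθ, with 0 ≤ ρ ≤ 2, 0 ≤ φ ≤ π, 0 ≤ θ ≤ 2π.

The integrand, after substitution and multiplying by the volume element, becomes (104) · ρ^2 sin(φ), so

    ∭_V (∇·F) dV = ∫_0^{2π} ∫_0^{π} ∫_0^{2} (104) · ρ^2 sin(φ) dρ dφ dθ.

Inner (ρ from 0 to 2): 832sin(φ)/3.
Middle (φ from 0 to π): 1664/3.
Outer (θ from 0 to 2π): 3328π/3.

Therefore ∯_{∂V} F · n dS = 3328π/3.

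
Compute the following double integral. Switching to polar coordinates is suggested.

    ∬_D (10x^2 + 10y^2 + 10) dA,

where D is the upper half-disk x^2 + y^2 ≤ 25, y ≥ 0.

The region D is 0 ≤ r ≤ 5, 0 ≤ θ ≤ π in polar coordinates, where x = r cos(θ), y = r sin(θ), and dA = r dr dθ.

Under the substitution, the integrand becomes 10r^2 + 10, so

    ∬_D (10x^2 + 10y^2 + 10) dA = ∫_{0}^{π} ∫_{0}^{5} (10r^2 + 10) · r dr dθ.

Inner integral (in r): ∫_{0}^{5} (10r^2 + 10) · r dr = 3375/2.

Outer integral (in θ): ∫_{0}^{π} (3375/2) dθ = 3375π/2.

Therefore ∬_D (10x^2 + 10y^2 + 10) dA = 3375π/2.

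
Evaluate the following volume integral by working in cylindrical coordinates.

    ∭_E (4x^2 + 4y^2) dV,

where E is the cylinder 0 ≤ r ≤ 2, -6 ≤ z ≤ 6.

In cylindrical coordinates, x = r cos(θ), y = r sin(θ), z = z, and dV = r dr dθ dz.

The integrand becomes 4r^2, so

    ∭_E (4x^2 + 4y^2) dV = ∫_{0}^{2π} ∫_{0}^{2} ∫_{-6}^{6} (4r^2) · r dz dr dθ.

Inner (z): 48r^3.
Middle (r from 0 to 2): 192.
Outer (θ): 384π.

Therefore the triple integral equals 384π.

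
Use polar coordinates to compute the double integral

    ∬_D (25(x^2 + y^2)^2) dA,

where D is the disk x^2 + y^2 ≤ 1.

The region D is 0 ≤ r ≤ 1, 0 ≤ θ ≤ 2π in polar coordinates, where x = r cos(θ), y = r sin(θ), and dA = r dr dθ.

Under the substitution, the integrand becomes 25r^4, so

    ∬_D (25(x^2 + y^2)^2) dA = ∫_{0}^{2π} ∫_{0}^{1} (25r^4) · r dr dθ.

Inner integral (in r): ∫_{0}^{1} (25r^4) · r dr = 25/6.

Outer integral (in θ): ∫_{0}^{2π} (25/6) dθ = 25π/3.

Therefore ∬_D (25(x^2 + y^2)^2) dA = 25π/3.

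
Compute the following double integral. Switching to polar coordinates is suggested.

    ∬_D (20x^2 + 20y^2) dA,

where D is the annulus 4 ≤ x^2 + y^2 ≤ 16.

The region D is 2 ≤ r ≤ 4, 0 ≤ θ ≤ 2π in polar coordinates, where x = r cos(θ), y = r sin(θ), and dA = r dr dθ.

Under the substitution, the integrand becomes 20r^2, so

    ∬_D (20x^2 + 20y^2) dA = ∫_{0}^{2π} ∫_{2}^{4} (20r^2) · r dr dθ.

Inner integral (in r): ∫_{2}^{4} (20r^2) · r dr = 1200.

Outer integral (in θ): ∫_{0}^{2π} (1200) dθ = 2400π.

Therefore ∬_D (20x^2 + 20y^2) dA = 2400π.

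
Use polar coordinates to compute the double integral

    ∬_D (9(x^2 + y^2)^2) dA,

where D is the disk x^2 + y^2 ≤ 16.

The region D is 0 ≤ r ≤ 4, 0 ≤ θ ≤ 2π in polar coordinates, where x = r cos(θ), y = r sin(θ), and dA = r dr dθ.

Under the substitution, the integrand becomes 9r^4, so

    ∬_D (9(x^2 + y^2)^2) dA = ∫_{0}^{2π} ∫_{0}^{4} (9r^4) · r dr dθ.

Inner integral (in r): ∫_{0}^{4} (9r^4) · r dr = 6144.

Outer integral (in θ): ∫_{0}^{2π} (6144) dθ = 12288π.

Therefore ∬_D (9(x^2 + y^2)^2) dA = 12288π.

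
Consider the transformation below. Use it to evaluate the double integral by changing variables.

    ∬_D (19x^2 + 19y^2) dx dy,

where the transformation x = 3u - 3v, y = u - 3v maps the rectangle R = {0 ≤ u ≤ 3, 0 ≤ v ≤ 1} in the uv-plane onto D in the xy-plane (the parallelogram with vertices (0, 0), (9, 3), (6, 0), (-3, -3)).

Compute the Jacobian determinant of (x, y) with respect to (u, v):

    ∂(x,y)/∂(u,v) = | 3  -3 | = (3)(-3) - (-3)(1) = -6.
                   | 1  -3 |

Its absolute value is |J| = 6 (the area scaling factor).

Substituting x = 3u - 3v, y = u - 3v into the integrand,

    19x^2 + 19y^2 → 190u^2 - 456u v + 342v^2,

so the integral becomes

    ∬_R (190u^2 - 456u v + 342v^2) · |J| du dv = ∫_0^3 ∫_0^1 (1140u^2 - 2736u v + 2052v^2) dv du.

Inner (v): 1140u^2 - 1368u + 684.
Outer (u): 6156.

Therefore ∬_D (19x^2 + 19y^2) dx dy = 6156.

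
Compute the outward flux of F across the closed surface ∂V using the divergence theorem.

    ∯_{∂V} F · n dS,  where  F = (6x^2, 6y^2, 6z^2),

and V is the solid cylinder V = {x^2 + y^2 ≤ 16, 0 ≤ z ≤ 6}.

By the divergence theorem,

    ∯_{∂V} F · n dS = ∭_V (∇ · F) dV.

Compute the divergence:
    ∇ · F = ∂F_x/∂x + ∂F_y/∂y + ∂F_z/∂z = 12x + 12y + 12z.

In cylindrical coordinates, x = r cos(θ), y = r sin(θ), z = z, dV = r dr dθ dz, with 0 ≤ r ≤ 4, 0 ≤ θ ≤ 2π, 0 ≤ z ≤ 6.

The integrand, after substitution and multiplying by the volume element, becomes (12sqrt(2)r sin(θ + π/4) + 12z) · r, so

    ∭_V (∇·F) dV = ∫_0^{2π} ∫_0^{4} ∫_0^{6} (12sqrt(2)r sin(θ + π/4) + 12z) · r dz dr dθ.

Inner (z from 0 to 6): 72r (sqrt(2)r sin(θ + π/4) + 3).
Middle (r from 0 to 4): 1536sqrt(2)sin(θ + π/4) + 1728.
Outer (θ from 0 to 2π): 3456π.

Therefore ∯_{∂V} F · n dS = 3456π.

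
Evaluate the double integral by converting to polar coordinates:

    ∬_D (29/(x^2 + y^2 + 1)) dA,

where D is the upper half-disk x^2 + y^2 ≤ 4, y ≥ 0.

The region D is 0 ≤ r ≤ 2, 0 ≤ θ ≤ π in polar coordinates, where x = r cos(θ), y = r sin(θ), and dA = r dr dθ.

Under the substitution, the integrand becomes 29/(r^2 + 1), so

    ∬_D (29/(x^2 + y^2 + 1)) dA = ∫_{0}^{π} ∫_{0}^{2} (29/(r^2 + 1)) · r dr dθ.

Inner integral (in r): ∫_{0}^{2} (29/(r^2 + 1)) · r dr = 29log(5)/2.

Outer integral (in θ): ∫_{0}^{π} (29log(5)/2) dθ = 29π log(5)/2.

Therefore ∬_D (29/(x^2 + y^2 + 1)) dA = 29π log(5)/2.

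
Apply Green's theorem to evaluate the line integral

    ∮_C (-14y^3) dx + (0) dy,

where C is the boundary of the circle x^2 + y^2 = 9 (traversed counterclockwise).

Green's theorem converts the closed line integral into a double integral over the enclosed region D:

    ∮_C P dx + Q dy = ∬_D (∂Q/∂x - ∂P/∂y) dA.

Here P = -14y^3, Q = 0, so

    ∂Q/∂x = 0,    ∂P/∂y = -42y^2,
    ∂Q/∂x - ∂P/∂y = 42y^2.

D is the region x^2 + y^2 ≤ 9. Evaluating the double integral:

In polar coordinates (x = r cos θ, y = r sin θ, dA = r dr dθ) the integrand becomes 42r^2sin(θ)^2, so

    ∬_D (42y^2) dA = ∫_0^{2π} ∫_0^{3} (42r^2sin(θ)^2) · r dr dθ.

Inner (r from 0 to 3): 1701sin(θ)^2/2.
Outer (θ from 0 to 2π): 1701π/2.

Therefore ∮_C P dx + Q dy = 1701π/2.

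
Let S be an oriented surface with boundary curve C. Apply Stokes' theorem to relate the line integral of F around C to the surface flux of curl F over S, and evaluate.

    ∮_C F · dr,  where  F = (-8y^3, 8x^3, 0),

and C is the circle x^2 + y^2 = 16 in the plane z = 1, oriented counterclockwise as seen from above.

Let S be the flat disk x^2 + y^2 ≤ 16 in the plane z = 1, with upward unit normal n̂ = ẑ. By Stokes' theorem,

    ∮_C F · dr = ∬_S (∇ × F) · n̂ dS = ∬_D (curl F)_z dA,

where D is the disk x^2 + y^2 ≤ 16.

Compute the curl of F = (-8y^3, 8x^3, 0):
    (∇ × F)_x = ∂F_z/∂y - ∂F_y/∂z = 0,
    (∇ × F)_y = ∂F_x/∂z - ∂F_z/∂x = 0,
    (∇ × F)_z = ∂F_y/∂x - ∂F_x/∂y = 24x^2 + 24y^2.

On z = 1, (curl F)_z = 24x^2 + 24y^2.

Convert to polar (x = r cos θ, y = r sin θ, dA = r dr dθ); the integrand becomes 24r^2, so

    ∬_D (curl F)_z dA = ∫_0^{2π} ∫_0^{4} (24r^2) · r dr dθ.

Inner (r from 0 to 4): 1536.
Outer (θ from 0 to 2π): 3072π.

Therefore ∮_C F · dr = 3072π.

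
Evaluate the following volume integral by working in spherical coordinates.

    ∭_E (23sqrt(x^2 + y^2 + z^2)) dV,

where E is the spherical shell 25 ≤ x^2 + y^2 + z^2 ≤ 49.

In spherical coordinates, x = ρ sin(φ) cos(θ), y = ρ sin(φ) sin(θ), z = ρ cos(φ), and dV = ρ^2 sin(φ) dρ dφ dθ.

The integrand becomes 23ρ, so

    ∭_E (23sqrt(x^2 + y^2 + z^2)) dV = ∫_{0}^{2π} ∫_{0}^{π} ∫_{5}^{7} (23ρ) · ρ^2 sin(φ) dρ dφ dθ.

Inner (ρ): 10212sin(φ).
Middle (φ): 20424.
Outer (θ): 40848π.

Therefore the triple integral equals 40848π.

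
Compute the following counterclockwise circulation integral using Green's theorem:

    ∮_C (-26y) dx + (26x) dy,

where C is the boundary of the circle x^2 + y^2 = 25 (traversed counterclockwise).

Green's theorem converts the closed line integral into a double integral over the enclosed region D:

    ∮_C P dx + Q dy = ∬_D (∂Q/∂x - ∂P/∂y) dA.

Here P = -26y, Q = 26x, so

    ∂Q/∂x = 26,    ∂P/∂y = -26,
    ∂Q/∂x - ∂P/∂y = 52.

D is the region x^2 + y^2 ≤ 25. Evaluating the double integral:

In polar coordinates (x = r cos θ, y = r sin θ, dA = r dr dθ) the integrand becomes 52, so

    ∬_D (52) dA = ∫_0^{2π} ∫_0^{5} (52) · r dr dθ.

Inner (r from 0 to 5): 650.
Outer (θ from 0 to 2π): 1300π.

Therefore ∮_C P dx + Q dy = 1300π.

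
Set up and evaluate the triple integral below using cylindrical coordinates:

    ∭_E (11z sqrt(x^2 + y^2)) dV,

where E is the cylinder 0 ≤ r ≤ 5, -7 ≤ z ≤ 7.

In cylindrical coordinates, x = r cos(θ), y = r sin(θ), z = z, and dV = r dr dθ dz.

The integrand becomes 11r z, so

    ∭_E (11z sqrt(x^2 + y^2)) dV = ∫_{0}^{2π} ∫_{0}^{5} ∫_{-7}^{7} (11r z) · r dz dr dθ.

Inner (z): 0.
Middle (r from 0 to 5): 0.
Outer (θ): 0.

Therefore the triple integral equals 0.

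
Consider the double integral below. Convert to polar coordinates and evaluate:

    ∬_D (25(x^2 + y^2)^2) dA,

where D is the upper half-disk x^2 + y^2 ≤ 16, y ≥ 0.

The region D is 0 ≤ r ≤ 4, 0 ≤ θ ≤ π in polar coordinates, where x = r cos(θ), y = r sin(θ), and dA = r dr dθ.

Under the substitution, the integrand becomes 25r^4, so

    ∬_D (25(x^2 + y^2)^2) dA = ∫_{0}^{π} ∫_{0}^{4} (25r^4) · r dr dθ.

Inner integral (in r): ∫_{0}^{4} (25r^4) · r dr = 51200/3.

Outer integral (in θ): ∫_{0}^{π} (51200/3) dθ = 51200π/3.

Therefore ∬_D (25(x^2 + y^2)^2) dA = 51200π/3.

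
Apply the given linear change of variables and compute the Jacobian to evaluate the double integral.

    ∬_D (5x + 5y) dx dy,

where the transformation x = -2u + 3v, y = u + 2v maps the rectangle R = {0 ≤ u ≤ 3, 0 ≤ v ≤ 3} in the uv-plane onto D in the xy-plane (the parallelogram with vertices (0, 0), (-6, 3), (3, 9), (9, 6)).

Compute the Jacobian determinant of (x, y) with respect to (u, v):

    ∂(x,y)/∂(u,v) = | -2  3 | = (-2)(2) - (3)(1) = -7.
                   | 1  2 |

Its absolute value is |J| = 7 (the area scaling factor).

Substituting x = -2u + 3v, y = u + 2v into the integrand,

    5x + 5y → -5u + 25v,

so the integral becomes

    ∬_R (-5u + 25v) · |J| du dv = ∫_0^3 ∫_0^3 (-35u + 175v) dv du.

Inner (v): 1575/2 - 105u.
Outer (u): 1890.

Therefore ∬_D (5x + 5y) dx dy = 1890.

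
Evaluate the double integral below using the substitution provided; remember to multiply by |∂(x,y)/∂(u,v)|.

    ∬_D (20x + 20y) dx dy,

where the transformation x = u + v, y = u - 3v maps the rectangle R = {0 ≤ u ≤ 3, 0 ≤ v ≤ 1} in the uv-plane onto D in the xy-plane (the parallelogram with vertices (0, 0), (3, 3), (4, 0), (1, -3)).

Compute the Jacobian determinant of (x, y) with respect to (u, v):

    ∂(x,y)/∂(u,v) = | 1  1 | = (1)(-3) - (1)(1) = -4.
                   | 1  -3 |

Its absolute value is |J| = 4 (the area scaling factor).

Substituting x = u + v, y = u - 3v into the integrand,

    20x + 20y → 40u - 40v,

so the integral becomes

    ∬_R (40u - 40v) · |J| du dv = ∫_0^3 ∫_0^1 (160u - 160v) dv du.

Inner (v): 160u - 80.
Outer (u): 480.

Therefore ∬_D (20x + 20y) dx dy = 480.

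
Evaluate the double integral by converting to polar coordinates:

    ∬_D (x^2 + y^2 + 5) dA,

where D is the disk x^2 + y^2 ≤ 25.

The region D is 0 ≤ r ≤ 5, 0 ≤ θ ≤ 2π in polar coordinates, where x = r cos(θ), y = r sin(θ), and dA = r dr dθ.

Under the substitution, the integrand becomes r^2 + 5, so

    ∬_D (x^2 + y^2 + 5) dA = ∫_{0}^{2π} ∫_{0}^{5} (r^2 + 5) · r dr dθ.

Inner integral (in r): ∫_{0}^{5} (r^2 + 5) · r dr = 875/4.

Outer integral (in θ): ∫_{0}^{2π} (875/4) dθ = 875π/2.

Therefore ∬_D (x^2 + y^2 + 5) dA = 875π/2.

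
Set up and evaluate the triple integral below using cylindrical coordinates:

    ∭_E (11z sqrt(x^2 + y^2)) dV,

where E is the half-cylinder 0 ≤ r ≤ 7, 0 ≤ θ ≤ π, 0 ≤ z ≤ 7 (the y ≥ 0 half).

In cylindrical coordinates, x = r cos(θ), y = r sin(θ), z = z, and dV = r dr dθ dz.

The integrand becomes 11r z, so

    ∭_E (11z sqrt(x^2 + y^2)) dV = ∫_{0}^{π} ∫_{0}^{7} ∫_{0}^{7} (11r z) · r dz dr dθ.

Inner (z): 539r^2/2.
Middle (r from 0 to 7): 184877/6.
Outer (θ): 184877π/6.

Therefore the triple integral equals 184877π/6.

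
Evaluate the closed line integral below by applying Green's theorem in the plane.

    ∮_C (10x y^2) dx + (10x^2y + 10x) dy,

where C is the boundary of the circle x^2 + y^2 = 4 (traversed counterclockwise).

Green's theorem converts the closed line integral into a double integral over the enclosed region D:

    ∮_C P dx + Q dy = ∬_D (∂Q/∂x - ∂P/∂y) dA.

Here P = 10x y^2, Q = 10x^2y + 10x, so

    ∂Q/∂x = 20x y + 10,    ∂P/∂y = 20x y,
    ∂Q/∂x - ∂P/∂y = 10.

D is the region x^2 + y^2 ≤ 4. Evaluating the double integral:

In polar coordinates (x = r cos θ, y = r sin θ, dA = r dr dθ) the integrand becomes 10, so

    ∬_D (10) dA = ∫_0^{2π} ∫_0^{2} (10) · r dr dθ.

Inner (r from 0 to 2): 20.
Outer (θ from 0 to 2π): 40π.

Therefore ∮_C P dx + Q dy = 40π.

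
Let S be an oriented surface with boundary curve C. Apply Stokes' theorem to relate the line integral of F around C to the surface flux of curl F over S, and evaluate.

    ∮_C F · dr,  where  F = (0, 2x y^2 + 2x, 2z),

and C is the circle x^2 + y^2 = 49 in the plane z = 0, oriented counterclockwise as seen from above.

Let S be the flat disk x^2 + y^2 ≤ 49 in the plane z = 0, with upward unit normal n̂ = ẑ. By Stokes' theorem,

    ∮_C F · dr = ∬_S (∇ × F) · n̂ dS = ∬_D (curl F)_z dA,

where D is the disk x^2 + y^2 ≤ 49.

Compute the curl of F = (0, 2x y^2 + 2x, 2z):
    (∇ × F)_x = ∂F_z/∂y - ∂F_y/∂z = 0,
    (∇ × F)_y = ∂F_x/∂z - ∂F_z/∂x = 0,
    (∇ × F)_z = ∂F_y/∂x - ∂F_x/∂y = 2y^2 + 2.

On z = 0, (curl F)_z = 2y^2 + 2.

Convert to polar (x = r cos θ, y = r sin θ, dA = r dr dθ); the integrand becomes 2r^2sin(θ)^2 + 2, so

    ∬_D (curl F)_z dA = ∫_0^{2π} ∫_0^{7} (2r^2sin(θ)^2 + 2) · r dr dθ.

Inner (r from 0 to 7): 2401sin(θ)^2/2 + 49.
Outer (θ from 0 to 2π): 2597π/2.

Therefore ∮_C F · dr = 2597π/2.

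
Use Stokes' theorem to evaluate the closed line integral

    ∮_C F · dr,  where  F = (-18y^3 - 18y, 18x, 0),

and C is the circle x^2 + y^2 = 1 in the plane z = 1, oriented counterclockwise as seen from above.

Let S be the flat disk x^2 + y^2 ≤ 1 in the plane z = 1, with upward unit normal n̂ = ẑ. By Stokes' theorem,

    ∮_C F · dr = ∬_S (∇ × F) · n̂ dS = ∬_D (curl F)_z dA,

where D is the disk x^2 + y^2 ≤ 1.

Compute the curl of F = (-18y^3 - 18y, 18x, 0):
    (∇ × F)_x = ∂F_z/∂y - ∂F_y/∂z = 0,
    (∇ × F)_y = ∂F_x/∂z - ∂F_z/∂x = 0,
    (∇ × F)_z = ∂F_y/∂x - ∂F_x/∂y = 54y^2 + 36.

On z = 1, (curl F)_z = 54y^2 + 36.

Convert to polar (x = r cos θ, y = r sin θ, dA = r dr dθ); the integrand becomes 54r^2sin(θ)^2 + 36, so

    ∬_D (curl F)_z dA = ∫_0^{2π} ∫_0^{1} (54r^2sin(θ)^2 + 36) · r dr dθ.

Inner (r from 0 to 1): 27sin(θ)^2/2 + 18.
Outer (θ from 0 to 2π): 99π/2.

Therefore ∮_C F · dr = 99π/2.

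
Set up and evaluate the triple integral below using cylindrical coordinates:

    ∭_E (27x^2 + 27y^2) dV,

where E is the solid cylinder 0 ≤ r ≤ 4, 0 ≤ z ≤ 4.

In cylindrical coordinates, x = r cos(θ), y = r sin(θ), z = z, and dV = r dr dθ dz.

The integrand becomes 27r^2, so

    ∭_E (27x^2 + 27y^2) dV = ∫_{0}^{2π} ∫_{0}^{4} ∫_{0}^{4} (27r^2) · r dz dr dθ.

Inner (z): 108r^3.
Middle (r from 0 to 4): 6912.
Outer (θ): 13824π.

Therefore the triple integral equals 13824π.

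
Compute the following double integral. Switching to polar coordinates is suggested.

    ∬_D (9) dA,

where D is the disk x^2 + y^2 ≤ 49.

The region D is 0 ≤ r ≤ 7, 0 ≤ θ ≤ 2π in polar coordinates, where x = r cos(θ), y = r sin(θ), and dA = r dr dθ.

Under the substitution, the integrand becomes 9, so

    ∬_D (9) dA = ∫_{0}^{2π} ∫_{0}^{7} (9) · r dr dθ.

Inner integral (in r): ∫_{0}^{7} (9) · r dr = 441/2.

Outer integral (in θ): ∫_{0}^{2π} (441/2) dθ = 441π.

Therefore ∬_D (9) dA = 441π.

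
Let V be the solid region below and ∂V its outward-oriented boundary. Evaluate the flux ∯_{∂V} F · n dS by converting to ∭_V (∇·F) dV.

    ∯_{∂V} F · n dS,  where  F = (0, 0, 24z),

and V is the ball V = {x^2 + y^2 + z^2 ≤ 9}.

By the divergence theorem,

    ∯_{∂V} F · n dS = ∭_V (∇ · F) dV.

Compute the divergence:
    ∇ · F = ∂F_x/∂x + ∂F_y/∂y + ∂F_z/∂z = 0 + 0 + 24 = 24.

In spherical coordinates, x = ρ sin(φ) cos(θ), y = ρ sin(φ) sin(θ), z = ρ cos(φ), dV = ρ^2 sin(φ) dρ dφ dθ, with 0 ≤ ρ ≤ 3, 0 ≤ φ ≤ π, 0 ≤ θ ≤ 2π.

The integrand, after substitution and multiplying by the volume element, becomes (24) · ρ^2 sin(φ), so

    ∭_V (∇·F) dV = ∫_0^{2π} ∫_0^{π} ∫_0^{3} (24) · ρ^2 sin(φ) dρ dφ dθ.

Inner (ρ from 0 to 3): 216sin(φ).
Middle (φ from 0 to π): 432.
Outer (θ from 0 to 2π): 864π.

Therefore ∯_{∂V} F · n dS = 864π.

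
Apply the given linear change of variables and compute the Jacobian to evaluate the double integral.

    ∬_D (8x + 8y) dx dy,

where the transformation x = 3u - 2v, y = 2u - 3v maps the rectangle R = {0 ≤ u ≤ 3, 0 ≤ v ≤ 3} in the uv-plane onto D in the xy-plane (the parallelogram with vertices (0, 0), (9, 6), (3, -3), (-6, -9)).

Compute the Jacobian determinant of (x, y) with respect to (u, v):

    ∂(x,y)/∂(u,v) = | 3  -2 | = (3)(-3) - (-2)(2) = -5.
                   | 2  -3 |

Its absolute value is |J| = 5 (the area scaling factor).

Substituting x = 3u - 2v, y = 2u - 3v into the integrand,

    8x + 8y → 40u - 40v,

so the integral becomes

    ∬_R (40u - 40v) · |J| du dv = ∫_0^3 ∫_0^3 (200u - 200v) dv du.

Inner (v): 600u - 900.
Outer (u): 0.

Therefore ∬_D (8x + 8y) dx dy = 0.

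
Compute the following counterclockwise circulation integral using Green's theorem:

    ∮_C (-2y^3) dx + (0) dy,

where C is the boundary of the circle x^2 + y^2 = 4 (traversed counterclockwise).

Green's theorem converts the closed line integral into a double integral over the enclosed region D:

    ∮_C P dx + Q dy = ∬_D (∂Q/∂x - ∂P/∂y) dA.

Here P = -2y^3, Q = 0, so

    ∂Q/∂x = 0,    ∂P/∂y = -6y^2,
    ∂Q/∂x - ∂P/∂y = 6y^2.

D is the region x^2 + y^2 ≤ 4. Evaluating the double integral:

In polar coordinates (x = r cos θ, y = r sin θ, dA = r dr dθ) the integrand becomes 6r^2sin(θ)^2, so

    ∬_D (6y^2) dA = ∫_0^{2π} ∫_0^{2} (6r^2sin(θ)^2) · r dr dθ.

Inner (r from 0 to 2): 24sin(θ)^2.
Outer (θ from 0 to 2π): 24π.

Therefore ∮_C P dx + Q dy = 24π.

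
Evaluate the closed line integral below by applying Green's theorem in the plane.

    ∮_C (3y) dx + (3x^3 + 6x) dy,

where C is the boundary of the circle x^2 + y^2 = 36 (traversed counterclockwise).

Green's theorem converts the closed line integral into a double integral over the enclosed region D:

    ∮_C P dx + Q dy = ∬_D (∂Q/∂x - ∂P/∂y) dA.

Here P = 3y, Q = 3x^3 + 6x, so

    ∂Q/∂x = 9x^2 + 6,    ∂P/∂y = 3,
    ∂Q/∂x - ∂P/∂y = 9x^2 + 3.

D is the region x^2 + y^2 ≤ 36. Evaluating the double integral:

In polar coordinates (x = r cos θ, y = r sin θ, dA = r dr dθ) the integrand becomes 9r^2cos(θ)^2 + 3, so

    ∬_D (9x^2 + 3) dA = ∫_0^{2π} ∫_0^{6} (9r^2cos(θ)^2 + 3) · r dr dθ.

Inner (r from 0 to 6): 2916cos(θ)^2 + 54.
Outer (θ from 0 to 2π): 3024π.

Therefore ∮_C P dx + Q dy = 3024π.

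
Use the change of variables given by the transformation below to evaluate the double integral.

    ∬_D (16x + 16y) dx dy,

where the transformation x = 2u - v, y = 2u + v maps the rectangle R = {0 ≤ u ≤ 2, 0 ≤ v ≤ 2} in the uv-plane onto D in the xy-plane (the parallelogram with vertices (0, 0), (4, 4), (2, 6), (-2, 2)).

Compute the Jacobian determinant of (x, y) with respect to (u, v):

    ∂(x,y)/∂(u,v) = | 2  -1 | = (2)(1) - (-1)(2) = 4.
                   | 2  1 |

Its absolute value is |J| = 4 (the area scaling factor).

Substituting x = 2u - v, y = 2u + v into the integrand,

    16x + 16y → 64u,

so the integral becomes

    ∬_R (64u) · |J| du dv = ∫_0^2 ∫_0^2 (256u) dv du.

Inner (v): 512u.
Outer (u): 1024.

Therefore ∬_D (16x + 16y) dx dy = 1024.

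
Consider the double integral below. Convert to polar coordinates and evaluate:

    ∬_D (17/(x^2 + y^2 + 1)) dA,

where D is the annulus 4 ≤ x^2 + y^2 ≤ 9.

The region D is 2 ≤ r ≤ 3, 0 ≤ θ ≤ 2π in polar coordinates, where x = r cos(θ), y = r sin(θ), and dA = r dr dθ.

Under the substitution, the integrand becomes 17/(r^2 + 1), so

    ∬_D (17/(x^2 + y^2 + 1)) dA = ∫_{0}^{2π} ∫_{2}^{3} (17/(r^2 + 1)) · r dr dθ.

Inner integral (in r): ∫_{2}^{3} (17/(r^2 + 1)) · r dr = 17log(2)/2.

Outer integral (in θ): ∫_{0}^{2π} (17log(2)/2) dθ = 17π log(2).

Therefore ∬_D (17/(x^2 + y^2 + 1)) dA = 17π log(2).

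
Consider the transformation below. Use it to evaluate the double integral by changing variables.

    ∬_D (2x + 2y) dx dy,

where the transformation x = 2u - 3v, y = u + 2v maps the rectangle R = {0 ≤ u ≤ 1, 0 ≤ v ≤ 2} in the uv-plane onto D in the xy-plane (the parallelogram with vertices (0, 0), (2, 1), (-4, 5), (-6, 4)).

Compute the Jacobian determinant of (x, y) with respect to (u, v):

    ∂(x,y)/∂(u,v) = | 2  -3 | = (2)(2) - (-3)(1) = 7.
                   | 1  2 |

Its absolute value is |J| = 7 (the area scaling factor).

Substituting x = 2u - 3v, y = u + 2v into the integrand,

    2x + 2y → 6u - 2v,

so the integral becomes

    ∬_R (6u - 2v) · |J| du dv = ∫_0^1 ∫_0^2 (42u - 14v) dv du.

Inner (v): 84u - 28.
Outer (u): 14.

Therefore ∬_D (2x + 2y) dx dy = 14.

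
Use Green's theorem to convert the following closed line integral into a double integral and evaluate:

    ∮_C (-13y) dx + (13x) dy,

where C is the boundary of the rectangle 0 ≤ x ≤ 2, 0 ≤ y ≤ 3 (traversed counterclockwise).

Green's theorem converts the closed line integral into a double integral over the enclosed region D:

    ∮_C P dx + Q dy = ∬_D (∂Q/∂x - ∂P/∂y) dA.

Here P = -13y, Q = 13x, so

    ∂Q/∂x = 13,    ∂P/∂y = -13,
    ∂Q/∂x - ∂P/∂y = 26.

D is the region 0 ≤ x ≤ 2, 0 ≤ y ≤ 3. Evaluating the double integral:

    ∬_D (26) dA = ∫_0^{2} ∫_0^{3} (26) dy dx.

Inner (y from 0 to 3): 78.
Outer (x from 0 to 2): 156.

Therefore ∮_C P dx + Q dy = 156.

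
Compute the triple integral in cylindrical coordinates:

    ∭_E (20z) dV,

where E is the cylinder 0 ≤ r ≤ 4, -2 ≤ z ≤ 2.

In cylindrical coordinates, x = r cos(θ), y = r sin(θ), z = z, and dV = r dr dθ dz.

The integrand becomes 20z, so

    ∭_E (20z) dV = ∫_{0}^{2π} ∫_{0}^{4} ∫_{-2}^{2} (20z) · r dz dr dθ.

Inner (z): 0.
Middle (r from 0 to 4): 0.
Outer (θ): 0.

Therefore the triple integral equals 0.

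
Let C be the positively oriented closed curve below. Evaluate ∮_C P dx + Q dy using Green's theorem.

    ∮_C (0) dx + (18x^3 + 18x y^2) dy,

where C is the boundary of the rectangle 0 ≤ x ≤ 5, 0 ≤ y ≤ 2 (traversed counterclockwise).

Green's theorem converts the closed line integral into a double integral over the enclosed region D:

    ∮_C P dx + Q dy = ∬_D (∂Q/∂x - ∂P/∂y) dA.

Here P = 0, Q = 18x^3 + 18x y^2, so

    ∂Q/∂x = 54x^2 + 18y^2,    ∂P/∂y = 0,
    ∂Q/∂x - ∂P/∂y = 54x^2 + 18y^2.

D is the region 0 ≤ x ≤ 5, 0 ≤ y ≤ 2. Evaluating the double integral:

    ∬_D (54x^2 + 18y^2) dA = ∫_0^{5} ∫_0^{2} (54x^2 + 18y^2) dy dx.

Inner (y from 0 to 2): 108x^2 + 48.
Outer (x from 0 to 5): 4740.

Therefore ∮_C P dx + Q dy = 4740.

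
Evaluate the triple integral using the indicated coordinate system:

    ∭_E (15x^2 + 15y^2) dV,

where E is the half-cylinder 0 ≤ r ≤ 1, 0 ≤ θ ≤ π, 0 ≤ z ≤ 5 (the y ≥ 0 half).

In cylindrical coordinates, x = r cos(θ), y = r sin(θ), z = z, and dV = r dr dθ dz.

The integrand becomes 15r^2, so

    ∭_E (15x^2 + 15y^2) dV = ∫_{0}^{π} ∫_{0}^{1} ∫_{0}^{5} (15r^2) · r dz dr dθ.

Inner (z): 75r^3.
Middle (r from 0 to 1): 75/4.
Outer (θ): 75π/4.

Therefore the triple integral equals 75π/4.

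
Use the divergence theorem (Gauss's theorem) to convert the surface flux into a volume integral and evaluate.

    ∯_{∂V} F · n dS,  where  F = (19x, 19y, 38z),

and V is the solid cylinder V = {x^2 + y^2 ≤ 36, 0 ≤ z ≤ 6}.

By the divergence theorem,

    ∯_{∂V} F · n dS = ∭_V (∇ · F) dV.

Compute the divergence:
    ∇ · F = ∂F_x/∂x + ∂F_y/∂y + ∂F_z/∂z = 19 + 19 + 38 = 76.

In cylindrical coordinates, x = r cos(θ), y = r sin(θ), z = z, dV = r dr dθ dz, with 0 ≤ r ≤ 6, 0 ≤ θ ≤ 2π, 0 ≤ z ≤ 6.

The integrand, after substitution and multiplying by the volume element, becomes (76) · r, so

    ∭_V (∇·F) dV = ∫_0^{2π} ∫_0^{6} ∫_0^{6} (76) · r dz dr dθ.

Inner (z from 0 to 6): 456r.
Middle (r from 0 to 6): 8208.
Outer (θ from 0 to 2π): 16416π.

Therefore ∯_{∂V} F · n dS = 16416π.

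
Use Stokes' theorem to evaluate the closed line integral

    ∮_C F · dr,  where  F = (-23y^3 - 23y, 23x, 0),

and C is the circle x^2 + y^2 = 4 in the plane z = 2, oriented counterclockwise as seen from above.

Let S be the flat disk x^2 + y^2 ≤ 4 in the plane z = 2, with upward unit normal n̂ = ẑ. By Stokes' theorem,

    ∮_C F · dr = ∬_S (∇ × F) · n̂ dS = ∬_D (curl F)_z dA,

where D is the disk x^2 + y^2 ≤ 4.

Compute the curl of F = (-23y^3 - 23y, 23x, 0):
    (∇ × F)_x = ∂F_z/∂y - ∂F_y/∂z = 0,
    (∇ × F)_y = ∂F_x/∂z - ∂F_z/∂x = 0,
    (∇ × F)_z = ∂F_y/∂x - ∂F_x/∂y = 69y^2 + 46.

On z = 2, (curl F)_z = 69y^2 + 46.

Convert to polar (x = r cos θ, y = r sin θ, dA = r dr dθ); the integrand becomes 69r^2sin(θ)^2 + 46, so

    ∬_D (curl F)_z dA = ∫_0^{2π} ∫_0^{2} (69r^2sin(θ)^2 + 46) · r dr dθ.

Inner (r from 0 to 2): 276sin(θ)^2 + 92.
Outer (θ from 0 to 2π): 460π.

Therefore ∮_C F · dr = 460π.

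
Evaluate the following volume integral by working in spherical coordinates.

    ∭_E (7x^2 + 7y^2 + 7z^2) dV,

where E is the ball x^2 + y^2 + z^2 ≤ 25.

In spherical coordinates, x = ρ sin(φ) cos(θ), y = ρ sin(φ) sin(θ), z = ρ cos(φ), and dV = ρ^2 sin(φ) dρ dφ dθ.

The integrand becomes 7ρ^2, so

    ∭_E (7x^2 + 7y^2 + 7z^2) dV = ∫_{0}^{2π} ∫_{0}^{π} ∫_{0}^{5} (7ρ^2) · ρ^2 sin(φ) dρ dφ dθ.

Inner (ρ): 4375sin(φ).
Middle (φ): 8750.
Outer (θ): 17500π.

Therefore the triple integral equals 17500π.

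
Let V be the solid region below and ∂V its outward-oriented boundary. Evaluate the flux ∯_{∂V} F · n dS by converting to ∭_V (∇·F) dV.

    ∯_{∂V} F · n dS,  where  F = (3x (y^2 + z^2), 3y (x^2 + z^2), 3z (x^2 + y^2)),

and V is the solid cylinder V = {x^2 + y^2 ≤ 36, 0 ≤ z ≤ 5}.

By the divergence theorem,

    ∯_{∂V} F · n dS = ∭_V (∇ · F) dV.

Compute the divergence:
    ∇ · F = ∂F_x/∂x + ∂F_y/∂y + ∂F_z/∂z = 3y^2 + 3z^2 + 3x^2 + 3z^2 + 3x^2 + 3y^2 = 6x^2 + 6y^2 + 6z^2.

In cylindrical coordinates, x = r cos(θ), y = r sin(θ), z = z, dV = r dr dθ dz, with 0 ≤ r ≤ 6, 0 ≤ θ ≤ 2π, 0 ≤ z ≤ 5.

The integrand, after substitution and multiplying by the volume element, becomes (6r^2 + 6z^2) · r, so

    ∭_V (∇·F) dV = ∫_0^{2π} ∫_0^{6} ∫_0^{5} (6r^2 + 6z^2) · r dz dr dθ.

Inner (z from 0 to 5): 30r^3 + 250r.
Middle (r from 0 to 6): 14220.
Outer (θ from 0 to 2π): 28440π.

Therefore ∯_{∂V} F · n dS = 28440π.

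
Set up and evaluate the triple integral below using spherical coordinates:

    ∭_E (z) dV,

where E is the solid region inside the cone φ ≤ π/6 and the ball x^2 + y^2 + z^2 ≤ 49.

In spherical coordinates, x = ρ sin(φ) cos(θ), y = ρ sin(φ) sin(θ), z = ρ cos(φ), and dV = ρ^2 sin(φ) dρ dφ dθ.

The integrand becomes ρ cos(φ), so

    ∭_E (z) dV = ∫_{0}^{2π} ∫_{0}^{π/6} ∫_{0}^{7} (ρ cos(φ)) · ρ^2 sin(φ) dρ dφ dθ.

Inner (ρ): 2401sin(2φ)/8.
Middle (φ): 2401/32.
Outer (θ): 2401π/16.

Therefore the triple integral equals 2401π/16.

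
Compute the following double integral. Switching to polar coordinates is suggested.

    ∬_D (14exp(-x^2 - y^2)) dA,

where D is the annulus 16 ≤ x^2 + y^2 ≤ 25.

The region D is 4 ≤ r ≤ 5, 0 ≤ θ ≤ 2π in polar coordinates, where x = r cos(θ), y = r sin(θ), and dA = r dr dθ.

Under the substitution, the integrand becomes 14exp(-r^2), so

    ∬_D (14exp(-x^2 - y^2)) dA = ∫_{0}^{2π} ∫_{4}^{5} (14exp(-r^2)) · r dr dθ.

Inner integral (in r): ∫_{4}^{5} (14exp(-r^2)) · r dr = -(7 - 7exp(9))exp(-25).

Outer integral (in θ): ∫_{0}^{2π} (-(7 - 7exp(9))exp(-25)) dθ = -14π (1 - exp(9))exp(-25).

Therefore ∬_D (14exp(-x^2 - y^2)) dA = -14π (1 - exp(9))exp(-25).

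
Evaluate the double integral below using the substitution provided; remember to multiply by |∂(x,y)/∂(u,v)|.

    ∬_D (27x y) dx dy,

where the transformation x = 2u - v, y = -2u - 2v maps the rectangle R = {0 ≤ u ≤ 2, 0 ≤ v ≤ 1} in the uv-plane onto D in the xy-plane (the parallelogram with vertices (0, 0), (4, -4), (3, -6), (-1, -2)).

Compute the Jacobian determinant of (x, y) with respect to (u, v):

    ∂(x,y)/∂(u,v) = | 2  -1 | = (2)(-2) - (-1)(-2) = -6.
                   | -2  -2 |

Its absolute value is |J| = 6 (the area scaling factor).

Substituting x = 2u - v, y = -2u - 2v into the integrand,

    27x y → -108u^2 - 54u v + 54v^2,

so the integral becomes

    ∬_R (-108u^2 - 54u v + 54v^2) · |J| du dv = ∫_0^2 ∫_0^1 (-648u^2 - 324u v + 324v^2) dv du.

Inner (v): -648u^2 - 162u + 108.
Outer (u): -1836.

Therefore ∬_D (27x y) dx dy = -1836.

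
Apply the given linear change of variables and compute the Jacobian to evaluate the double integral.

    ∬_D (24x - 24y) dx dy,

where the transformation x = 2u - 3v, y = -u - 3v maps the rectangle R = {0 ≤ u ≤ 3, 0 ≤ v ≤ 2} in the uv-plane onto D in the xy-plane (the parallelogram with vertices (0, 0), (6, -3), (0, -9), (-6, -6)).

Compute the Jacobian determinant of (x, y) with respect to (u, v):

    ∂(x,y)/∂(u,v) = | 2  -3 | = (2)(-3) - (-3)(-1) = -9.
                   | -1  -3 |

Its absolute value is |J| = 9 (the area scaling factor).

Substituting x = 2u - 3v, y = -u - 3v into the integrand,

    24x - 24y → 72u,

so the integral becomes

    ∬_R (72u) · |J| du dv = ∫_0^3 ∫_0^2 (648u) dv du.

Inner (v): 1296u.
Outer (u): 5832.

Therefore ∬_D (24x - 24y) dx dy = 5832.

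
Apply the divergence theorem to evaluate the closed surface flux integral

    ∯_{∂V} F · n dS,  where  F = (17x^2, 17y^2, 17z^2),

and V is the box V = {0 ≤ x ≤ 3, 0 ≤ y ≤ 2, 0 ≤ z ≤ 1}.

By the divergence theorem,

    ∯_{∂V} F · n dS = ∭_V (∇ · F) dV.

Compute the divergence:
    ∇ · F = ∂F_x/∂x + ∂F_y/∂y + ∂F_z/∂z = 34x + 34y + 34z.

V is a rectangular box, so dV = dx dy dz with 0 ≤ x ≤ 3, 0 ≤ y ≤ 2, 0 ≤ z ≤ 1.

Integrate (34x + 34y + 34z) over V as an iterated integral:

    ∭_V (∇·F) dV = ∫_0^{3} ∫_0^{2} ∫_0^{1} (34x + 34y + 34z) dz dy dx.

Inner (z from 0 to 1): 34x + 34y + 17.
Middle (y from 0 to 2): 68x + 102.
Outer (x from 0 to 3): 612.

Therefore ∯_{∂V} F · n dS = 612.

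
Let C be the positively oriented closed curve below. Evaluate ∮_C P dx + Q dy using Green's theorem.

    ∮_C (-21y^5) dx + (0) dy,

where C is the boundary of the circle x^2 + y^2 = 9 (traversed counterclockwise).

Green's theorem converts the closed line integral into a double integral over the enclosed region D:

    ∮_C P dx + Q dy = ∬_D (∂Q/∂x - ∂P/∂y) dA.

Here P = -21y^5, Q = 0, so

    ∂Q/∂x = 0,    ∂P/∂y = -105y^4,
    ∂Q/∂x - ∂P/∂y = 105y^4.

D is the region x^2 + y^2 ≤ 9. Evaluating the double integral:

In polar coordinates (x = r cos θ, y = r sin θ, dA = r dr dθ) the integrand becomes 105r^4sin(θ)^4, so

    ∬_D (105y^4) dA = ∫_0^{2π} ∫_0^{3} (105r^4sin(θ)^4) · r dr dθ.

Inner (r from 0 to 3): 25515sin(θ)^4/2.
Outer (θ from 0 to 2π): 76545π/8.

Therefore ∮_C P dx + Q dy = 76545π/8.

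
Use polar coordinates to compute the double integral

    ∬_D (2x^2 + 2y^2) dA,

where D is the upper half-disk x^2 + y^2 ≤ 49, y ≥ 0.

The region D is 0 ≤ r ≤ 7, 0 ≤ θ ≤ π in polar coordinates, where x = r cos(θ), y = r sin(θ), and dA = r dr dθ.

Under the substitution, the integrand becomes 2r^2, so

    ∬_D (2x^2 + 2y^2) dA = ∫_{0}^{π} ∫_{0}^{7} (2r^2) · r dr dθ.

Inner integral (in r): ∫_{0}^{7} (2r^2) · r dr = 2401/2.

Outer integral (in θ): ∫_{0}^{π} (2401/2) dθ = 2401π/2.

Therefore ∬_D (2x^2 + 2y^2) dA = 2401π/2.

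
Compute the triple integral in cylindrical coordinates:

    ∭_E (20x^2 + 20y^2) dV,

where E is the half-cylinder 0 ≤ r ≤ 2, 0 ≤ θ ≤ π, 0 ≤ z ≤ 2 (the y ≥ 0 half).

In cylindrical coordinates, x = r cos(θ), y = r sin(θ), z = z, and dV = r dr dθ dz.

The integrand becomes 20r^2, so

    ∭_E (20x^2 + 20y^2) dV = ∫_{0}^{π} ∫_{0}^{2} ∫_{0}^{2} (20r^2) · r dz dr dθ.

Inner (z): 40r^3.
Middle (r from 0 to 2): 160.
Outer (θ): 160π.

Therefore the triple integral equals 160π.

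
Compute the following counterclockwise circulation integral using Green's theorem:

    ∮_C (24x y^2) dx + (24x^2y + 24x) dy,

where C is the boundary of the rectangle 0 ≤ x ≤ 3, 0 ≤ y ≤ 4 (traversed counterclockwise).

Green's theorem converts the closed line integral into a double integral over the enclosed region D:

    ∮_C P dx + Q dy = ∬_D (∂Q/∂x - ∂P/∂y) dA.

Here P = 24x y^2, Q = 24x^2y + 24x, so

    ∂Q/∂x = 48x y + 24,    ∂P/∂y = 48x y,
    ∂Q/∂x - ∂P/∂y = 24.

D is the region 0 ≤ x ≤ 3, 0 ≤ y ≤ 4. Evaluating the double integral:

    ∬_D (24) dA = ∫_0^{3} ∫_0^{4} (24) dy dx.

Inner (y from 0 to 4): 96.
Outer (x from 0 to 3): 288.

Therefore ∮_C P dx + Q dy = 288.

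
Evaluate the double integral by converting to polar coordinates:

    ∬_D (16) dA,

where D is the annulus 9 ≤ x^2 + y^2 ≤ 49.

The region D is 3 ≤ r ≤ 7, 0 ≤ θ ≤ 2π in polar coordinates, where x = r cos(θ), y = r sin(θ), and dA = r dr dθ.

Under the substitution, the integrand becomes 16, so

    ∬_D (16) dA = ∫_{0}^{2π} ∫_{3}^{7} (16) · r dr dθ.

Inner integral (in r): ∫_{3}^{7} (16) · r dr = 320.

Outer integral (in θ): ∫_{0}^{2π} (320) dθ = 640π.

Therefore ∬_D (16) dA = 640π.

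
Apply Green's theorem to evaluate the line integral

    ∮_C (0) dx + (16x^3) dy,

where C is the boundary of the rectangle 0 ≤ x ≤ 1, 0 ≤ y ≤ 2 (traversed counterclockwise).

Green's theorem converts the closed line integral into a double integral over the enclosed region D:

    ∮_C P dx + Q dy = ∬_D (∂Q/∂x - ∂P/∂y) dA.

Here P = 0, Q = 16x^3, so

    ∂Q/∂x = 48x^2,    ∂P/∂y = 0,
    ∂Q/∂x - ∂P/∂y = 48x^2.

D is the region 0 ≤ x ≤ 1, 0 ≤ y ≤ 2. Evaluating the double integral:

    ∬_D (48x^2) dA = ∫_0^{1} ∫_0^{2} (48x^2) dy dx.

Inner (y from 0 to 2): 96x^2.
Outer (x from 0 to 1): 32.

Therefore ∮_C P dx + Q dy = 32.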